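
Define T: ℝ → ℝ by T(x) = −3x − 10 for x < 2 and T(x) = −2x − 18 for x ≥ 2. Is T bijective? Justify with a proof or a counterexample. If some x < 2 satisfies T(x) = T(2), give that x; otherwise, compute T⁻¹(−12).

2/3

Both pieces are strictly decreasing (slopes −3 and −2), so each is injective on its own interval.
The left piece maps (−∞, 2) onto (−16, ∞); the right piece maps [2, ∞) onto (−∞, −22].
The images leave a gap (−16 has no preimage), so T is not surjective, hence not bijective.
Because the two images are disjoint, no x < 2 has T(x) = T(2), so we compute T⁻¹(−12): −12 lies in (−16, ∞), so solve −3x − 10 = −12: x = (−12 + 10)/(−3) = 2/3.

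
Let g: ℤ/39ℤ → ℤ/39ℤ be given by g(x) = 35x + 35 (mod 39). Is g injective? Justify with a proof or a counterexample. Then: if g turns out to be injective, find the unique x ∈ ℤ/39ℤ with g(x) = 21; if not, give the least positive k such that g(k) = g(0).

Suppose g(x_1) = g(x_2) in ℤ/39ℤ. Then 35x_1 + 35 ≡ 35x_2 + 35 (mod 39), thus 35(x_1 − x_2) ≡ 0 (mod 39).
Since gcd(35, 39) = 1, 35 is invertible modulo 39, thus x_1 − x_2 ≡ 0 (mod 39), i.e. x_1 = x_2.
So g is injective.
We now compute 35⁻¹ mod 39 explicitly. Euclid's algorithm: 39 = 1·35 + 4, 35 = 8·4 + 3, 4 = 1·3 + 1; back-substituting gives 1 = 29·35 − 26·39, so 35⁻¹ ≡ 29 (mod 39).
Since g is injective, we find g⁻¹(21): we need 35x ≡ 21 − 35 ≡ 25 (mod 39). Using 35⁻¹ = 29: x ≡ 29·25 = 725 = 18·39 + 23, so x = 23.
Check: g(23) = 35·23 + 35 = 840 = 21·39 + 21 ≡ 21 (mod 39).

23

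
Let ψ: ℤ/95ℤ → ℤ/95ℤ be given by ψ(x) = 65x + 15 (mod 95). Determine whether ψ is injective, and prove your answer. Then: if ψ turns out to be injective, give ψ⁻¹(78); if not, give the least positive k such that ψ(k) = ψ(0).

We have gcd(65, 95) = 5 > 1. Taking x_1 = 0 and x_2 = 19: ψ(0) = 15 and ψ(19) = 65·19 + 15 = 1250 ≡ 15 (mod 95).
So ψ(0) = ψ(19) while 0 ≠ 19, so ψ is not injective.
Since ψ is not injective, we find the least positive k with ψ(k) = ψ(0): this means 65k ≡ 0 (mod 95), i.e. 95 ∣ 65k. Since gcd(65, 95) = 5, dividing through by 5 this holds exactly when 19 ∣ 13k, and as gcd(13, 19) = 1, exactly when 19 ∣ k.
The smallest positive such k is 19.

19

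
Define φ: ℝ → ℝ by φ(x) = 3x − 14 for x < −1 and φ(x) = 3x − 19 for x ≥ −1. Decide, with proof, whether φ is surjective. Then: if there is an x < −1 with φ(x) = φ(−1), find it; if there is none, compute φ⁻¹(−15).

Both pieces are strictly increasing (slopes 3 and 3), so each is injective on its own interval.
The left piece maps (−∞, −1) onto (−∞, −17); the right piece maps [−1, ∞) onto [−22, ∞).
The union (−∞, −17) ∪ [−22, ∞) covers ℝ, so φ is surjective.
For the follow-up: the images overlap, so an x < −1 with φ(x) = φ(−1) exists. φ(−1) = −22; solving 3x − 14 = −22 for x < −1 gives x = (−22 + 14)/3 = −8/3.

-8/3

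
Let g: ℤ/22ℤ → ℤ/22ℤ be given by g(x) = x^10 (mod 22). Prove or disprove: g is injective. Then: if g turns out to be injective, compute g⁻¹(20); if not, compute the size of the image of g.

g(1) = 1^10 = 1.
g(3): Repeated squaring mod 22: 3^1 ≡ 3, 3^2 ≡ 3² = 9, 3^4 ≡ 9² = 81 ≡ 15, 3^8 ≡ 15² = 225 ≡ 5. Since 10 = 8 + 2, 3^10 ≡ 5·9: 5·9 = 45 ≡ 1. So 3^10 ≡ 1 (mod 22).
So g(1) = g(3) = 1 while 1 ≠ 3, hence g is not injective.
Since g is not injective, we determine |image(g)|. Computing x^10 mod 22 for each x (by repeated squaring, reducing mod 22 at every step), the values g(0), g(1), …, g(21) are: 0, 1, 12, 1, 12, 1, 12, 1, 12, 1, 12, 11, 12, 1, 12, 1, 12, 1, 12, 1, 12, 1.
The distinct values are {0, 1, 11, 12}; there are 4 of them.

4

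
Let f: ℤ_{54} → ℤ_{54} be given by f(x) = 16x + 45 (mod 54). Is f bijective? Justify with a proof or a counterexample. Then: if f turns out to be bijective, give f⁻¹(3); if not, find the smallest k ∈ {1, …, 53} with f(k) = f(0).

27

Recall: f is injective when f(u) = f(v) forces u = v.
We have gcd(16, 54) = 2 > 1. Taking u = 0 and v = 27: f(0) = 45 and f(27) = 16·27 + 45 = 477 ≡ 45 (mod 54).
So f(0) = f(27) while 0 ≠ 27, hence f is not injective, hence not bijective.
Since f is not bijective, we find the least positive k with f(k) = f(0): this means 16k ≡ 0 (mod 54), i.e. 54 ∣ 16k. Since gcd(16, 54) = 2, dividing through by 2 this holds exactly when 27 ∣ 8k, and as gcd(8, 27) = 1, exactly when 27 ∣ k.
The smallest positive such k is 27.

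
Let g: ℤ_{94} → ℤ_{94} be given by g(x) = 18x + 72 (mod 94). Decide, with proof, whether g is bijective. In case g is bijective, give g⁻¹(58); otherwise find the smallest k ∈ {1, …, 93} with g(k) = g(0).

We have gcd(18, 94) = 2 > 1. Taking a = 0 and b = 47: g(0) = 72 and g(47) = 18·47 + 72 = 918 ≡ 72 (mod 94).
So g(0) = g(47) while 0 ≠ 47, so g is not injective, hence not bijective.
Since g is not bijective, we find the least positive k with g(k) = g(0): this means 18k ≡ 0 (mod 94), i.e. 94 ∣ 18k. Since gcd(18, 94) = 2, dividing through by 2 this holds exactly when 47 ∣ 9k, and as gcd(9, 47) = 1, exactly when 47 ∣ k.
The smallest positive such k is 47.

47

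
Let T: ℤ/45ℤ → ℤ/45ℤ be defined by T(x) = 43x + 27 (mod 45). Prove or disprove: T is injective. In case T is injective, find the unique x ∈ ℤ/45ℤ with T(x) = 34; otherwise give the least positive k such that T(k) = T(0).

19

By definition, T is injective when T(x_1) = T(x_2) forces x_1 = x_2.
Suppose T(x_1) = T(x_2) in ℤ/45ℤ. Then 43x_1 + 27 ≡ 43x_2 + 27 (mod 45), so 43(x_1 − x_2) ≡ 0 (mod 45).
Since gcd(43, 45) = 1, 43 is invertible modulo 45, hence x_1 − x_2 ≡ 0 (mod 45), i.e. x_1 = x_2.
Hence T is injective.
We now compute 43⁻¹ mod 45 explicitly. Euclid's algorithm: 45 = 1·43 + 2, 43 = 21·2 + 1; back-substituting gives 1 = 22·43 − 21·45, so 43⁻¹ ≡ 22 (mod 45).
Since T is injective, we compute T⁻¹(34): solve 43x + 27 ≡ 34 (mod 45), i.e. 43x ≡ 7 (mod 45).
Multiplying by 43⁻¹ = 22 gives x ≡ 22·7 = 154 = 3·45 + 19 ≡ 19 (mod 45).
Check: T(19) = 43·19 + 27 = 844 = 18·45 + 34 ≡ 34 (mod 45).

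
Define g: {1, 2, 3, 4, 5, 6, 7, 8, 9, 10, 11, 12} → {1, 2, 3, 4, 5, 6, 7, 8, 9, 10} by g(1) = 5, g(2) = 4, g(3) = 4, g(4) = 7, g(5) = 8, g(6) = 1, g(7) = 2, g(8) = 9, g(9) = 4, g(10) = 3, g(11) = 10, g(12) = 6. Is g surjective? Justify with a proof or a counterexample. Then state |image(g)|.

Every element of the codomain has a preimage: 1 = g(6), 2 = g(7), 3 = g(10), 4 = g(2), 5 = g(1), 6 = g(12), 7 = g(4), 8 = g(5), 9 = g(8), 10 = g(11).
So g is surjective.
The image of g is {1, 2, 3, 4, 5, 6, 7, 8, 9, 10}, which has 10 elements.

10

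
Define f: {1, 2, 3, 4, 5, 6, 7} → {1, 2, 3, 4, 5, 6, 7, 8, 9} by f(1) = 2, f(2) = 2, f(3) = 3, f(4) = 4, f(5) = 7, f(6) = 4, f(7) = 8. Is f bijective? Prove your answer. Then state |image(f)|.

f(1) = 2 = f(2) with 1 ≠ 2, so f is not injective, hence not bijective.
The image of f is {2, 3, 4, 7, 8}, which has 5 elements.

5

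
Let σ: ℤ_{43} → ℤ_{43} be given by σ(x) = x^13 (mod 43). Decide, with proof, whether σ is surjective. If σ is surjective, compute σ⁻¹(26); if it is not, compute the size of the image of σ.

30

Since 43 is prime, the nonzero elements of ℤ_{43} form a cyclic group of order 42.
As gcd(13, 42) = 1, raising to the 13th power is a bijection on this group: if s^13 ≡ t^13 then (st^{−1})^13 = 1, and the only element of order dividing gcd(13, 42) = 1 is 1, so s = t.
With σ(0) = 0 this makes σ injective on all of ℤ_{43}, hence bijective (finite equal-size domain and codomain). In particular σ is surjective.
Since σ is surjective, we find the preimage of 26. The inverse of x ↦ x^13 on (ℤ_{43})^× is x ↦ x^13, because 13·13 = 169 = 4·42 + 1 ≡ 1 (mod 42) and x^{42} = 1 for x ≠ 0 (Fermat). So σ⁻¹(26) = 26^13 mod 43.
Repeated squaring mod 43: 26^1 ≡ 26, 26^2 ≡ 26² = 676 ≡ 31, 26^4 ≡ 31² = 961 ≡ 15, 26^8 ≡ 15² = 225 ≡ 10. Since 13 = 8 + 4 + 1, 26^13 ≡ 10·15·26: 10·15 = 150 ≡ 21, then 21·26 = 546 ≡ 30. So 26^13 ≡ 30 (mod 43).
Hence σ⁻¹(26) = 30.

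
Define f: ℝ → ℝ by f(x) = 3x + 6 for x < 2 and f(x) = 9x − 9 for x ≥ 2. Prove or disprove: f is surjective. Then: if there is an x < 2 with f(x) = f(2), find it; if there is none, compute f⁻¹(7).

1

Both pieces are strictly increasing (slopes 3 and 9), so each is injective on its own interval.
The left piece maps (−∞, 2) onto (−∞, 12); the right piece maps [2, ∞) onto [9, ∞).
The union (−∞, 12) ∪ [9, ∞) covers ℝ, so f is surjective.
For the follow-up: the images overlap, so an x < 2 with f(x) = f(2) exists. f(2) = 9; solving 3x + 6 = 9 for x < 2 gives x = (9 − 6)/3 = 1.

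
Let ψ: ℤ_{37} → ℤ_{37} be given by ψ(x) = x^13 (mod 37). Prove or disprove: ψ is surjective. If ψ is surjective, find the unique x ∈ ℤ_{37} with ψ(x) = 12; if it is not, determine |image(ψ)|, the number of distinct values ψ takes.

9

Since 37 is prime, the nonzero elements of ℤ_{37} form a cyclic group of order 36.
As gcd(13, 36) = 1, raising to the 13th power is a bijection on this group: if s^13 ≡ t^13 then (st^{−1})^13 = 1, and the only element of order dividing gcd(13, 36) = 1 is 1, so s = t.
With ψ(0) = 0 this makes ψ injective on all of ℤ_{37}, hence bijective (finite equal-size domain and codomain). In particular ψ is surjective.
Since ψ is surjective, we find the preimage of 12. The inverse of x ↦ x^13 on (ℤ_{37})^× is x ↦ x^25, because 13·25 = 325 = 9·36 + 1 ≡ 1 (mod 36) and x^{36} = 1 for x ≠ 0 (Fermat). So ψ⁻¹(12) = 12^25 mod 37.
Repeated squaring mod 37: 12^1 ≡ 12, 12^2 ≡ 12² = 144 ≡ 33, 12^4 ≡ 33² = 1089 ≡ 16, 12^8 ≡ 16² = 256 ≡ 34, 12^16 ≡ 34² = 1156 ≡ 9. Since 25 = 16 + 8 + 1, 12^25 ≡ 9·34·12: 9·34 = 306 ≡ 10, then 10·12 = 120 ≡ 9. So 12^25 ≡ 9 (mod 37).
Hence ψ⁻¹(12) = 9.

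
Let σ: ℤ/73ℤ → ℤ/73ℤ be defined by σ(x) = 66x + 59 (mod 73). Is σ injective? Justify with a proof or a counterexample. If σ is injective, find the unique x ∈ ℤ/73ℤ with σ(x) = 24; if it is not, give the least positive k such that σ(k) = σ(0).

5

By definition, σ is injective when σ(x_1) = σ(x_2) forces x_1 = x_2.
Suppose σ(x_1) = σ(x_2) in ℤ/73ℤ. Then 66x_1 + 59 ≡ 66x_2 + 59 (mod 73), hence 66(x_1 − x_2) ≡ 0 (mod 73).
Since gcd(66, 73) = 1, 66 is invertible modulo 73, thus x_1 − x_2 ≡ 0 (mod 73), i.e. x_1 = x_2.
Thus σ is injective.
We now compute 66⁻¹ mod 73 explicitly. Euclid's algorithm: 73 = 1·66 + 7, 66 = 9·7 + 3, 7 = 2·3 + 1; back-substituting gives 1 = 52·66 − 47·73, so 66⁻¹ ≡ 52 (mod 73).
Since σ is injective, we find σ⁻¹(24): we need 66x ≡ 24 − 59 ≡ 38 (mod 73). Using 66⁻¹ = 52: x ≡ 52·38 = 1976 = 27·73 + 5, so x = 5.
Check: σ(5) = 66·5 + 59 = 389 = 5·73 + 24 ≡ 24 (mod 73).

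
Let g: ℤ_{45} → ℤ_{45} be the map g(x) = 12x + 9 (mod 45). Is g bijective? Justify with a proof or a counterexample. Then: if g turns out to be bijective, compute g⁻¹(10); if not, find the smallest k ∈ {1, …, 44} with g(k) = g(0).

By definition, g is injective when g(a) = g(b) forces a = b.
We have gcd(12, 45) = 3 > 1. Taking a = 0 and b = 15: g(0) = 9 and g(15) = 12·15 + 9 = 189 ≡ 9 (mod 45).
So g(0) = g(15) while 0 ≠ 15, thus g is not injective, hence not bijective.
Since g is not bijective, we find the least positive k with g(k) = g(0): this means 12k ≡ 0 (mod 45), i.e. 45 ∣ 12k. Since gcd(12, 45) = 3, dividing through by 3 this holds exactly when 15 ∣ 4k, and as gcd(4, 15) = 1, exactly when 15 ∣ k.
The smallest positive such k is 15.

15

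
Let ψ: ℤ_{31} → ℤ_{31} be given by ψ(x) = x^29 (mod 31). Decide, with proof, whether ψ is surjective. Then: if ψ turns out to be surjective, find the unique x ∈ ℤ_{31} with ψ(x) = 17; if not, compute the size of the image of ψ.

Since 31 is prime, the nonzero elements of ℤ_{31} form a cyclic group of order 30.
As gcd(29, 30) = 1, raising to the 29th power is a bijection on this group: if u^29 ≡ v^29 then (uv^{−1})^29 = 1, and the only element of order dividing gcd(29, 30) = 1 is 1, so u = v.
With ψ(0) = 0 this makes ψ injective on all of ℤ_{31}, hence bijective (finite equal-size domain and codomain). In particular ψ is surjective.
Since ψ is surjective, we find the preimage of 17. The inverse of x ↦ x^29 on (ℤ_{31})^× is x ↦ x^29, because 29·29 = 841 = 28·30 + 1 ≡ 1 (mod 30) and x^{30} = 1 for x ≠ 0 (Fermat). So ψ⁻¹(17) = 17^29 mod 31.
Repeated squaring mod 31: 17^1 ≡ 17, 17^2 ≡ 17² = 289 ≡ 10, 17^4 ≡ 10² = 100 ≡ 7, 17^8 ≡ 7² = 49 ≡ 18, 17^16 ≡ 18² = 324 ≡ 14. Since 29 = 16 + 8 + 4 + 1, 17^29 ≡ 14·18·7·17: 14·18 = 252 ≡ 4, then 4·7 = 28, then 28·17 = 476 ≡ 11. So 17^29 ≡ 11 (mod 31).
Hence ψ⁻¹(17) = 11.

11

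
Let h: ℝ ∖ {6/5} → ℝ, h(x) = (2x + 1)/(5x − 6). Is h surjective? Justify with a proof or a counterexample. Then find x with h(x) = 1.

7/3

If h(x) = 2/5, cross-multiplying gives 5(2x + 1) = 2(5x − 6), which simplifies to 5 = −12 — false.  So 2/5 has no preimage and h is not surjective.
Solving h(x) = 1: cross-multiplying gives 2x + 1 = 1(5x − 6), which rearranges to −3x = −7, so x = 7/3.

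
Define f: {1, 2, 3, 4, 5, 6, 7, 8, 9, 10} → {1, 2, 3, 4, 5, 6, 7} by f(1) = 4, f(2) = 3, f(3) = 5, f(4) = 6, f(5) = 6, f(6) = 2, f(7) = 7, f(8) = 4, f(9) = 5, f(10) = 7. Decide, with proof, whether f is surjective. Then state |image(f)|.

6

No element maps to 1, so f is not surjective.
The image of f is {2, 3, 4, 5, 6, 7}, which has 6 elements.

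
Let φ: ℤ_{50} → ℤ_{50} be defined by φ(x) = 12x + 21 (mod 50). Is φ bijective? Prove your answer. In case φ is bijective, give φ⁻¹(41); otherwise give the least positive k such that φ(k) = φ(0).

Recall: injectivity means: for all x_1, x_2 in the domain, φ(x_1) = φ(x_2) implies x_1 = x_2.
We have gcd(12, 50) = 2 > 1. Taking x_1 = 0 and x_2 = 25: φ(0) = 21 and φ(25) = 12·25 + 21 = 321 ≡ 21 (mod 50).
So φ(0) = φ(25) while 0 ≠ 25, hence φ is not injective, hence not bijective.
Since φ is not bijective, we find the least positive k with φ(k) = φ(0): this means 12k ≡ 0 (mod 50), i.e. 50 ∣ 12k. Since gcd(12, 50) = 2, dividing through by 2 this holds exactly when 25 ∣ 6k, and as gcd(6, 25) = 1, exactly when 25 ∣ k.
The smallest positive such k is 25.

25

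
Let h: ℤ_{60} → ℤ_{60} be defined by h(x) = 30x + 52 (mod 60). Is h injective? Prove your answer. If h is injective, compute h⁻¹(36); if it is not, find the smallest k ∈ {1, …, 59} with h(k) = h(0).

2

Recall: h is injective if h(a) = h(b) implies a = b.
We have gcd(30, 60) = 30 > 1. Taking a = 0 and b = 2: h(0) = 52 and h(2) = 30·2 + 52 = 112 ≡ 52 (mod 60).
So h(0) = h(2) while 0 ≠ 2, hence h is not injective.
Since h is not injective, we find the least positive k with h(k) = h(0): this means 30k ≡ 0 (mod 60), i.e. 60 ∣ 30k. Since gcd(30, 60) = 30, dividing through by 30 this holds exactly when 2 ∣ k.
The smallest positive such k is 2.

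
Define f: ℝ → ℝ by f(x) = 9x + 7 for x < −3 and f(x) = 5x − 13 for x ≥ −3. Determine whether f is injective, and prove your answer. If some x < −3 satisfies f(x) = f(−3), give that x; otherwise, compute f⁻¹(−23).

Both pieces are strictly increasing (slopes 9 and 5), so each is injective on its own interval.
The left piece maps (−∞, −3) onto (−∞, −20); the right piece maps [−3, ∞) onto [−28, ∞).
These images overlap. In particular f(−3) = −28 (right piece), and solving 9x + 7 = −28 on the left piece gives x = −35/9 < −3.
So f(−35/9) = f(−3) with −35/9 ≠ −3, and f is not injective. This x = −35/9 is the requested value below −3.

-35/9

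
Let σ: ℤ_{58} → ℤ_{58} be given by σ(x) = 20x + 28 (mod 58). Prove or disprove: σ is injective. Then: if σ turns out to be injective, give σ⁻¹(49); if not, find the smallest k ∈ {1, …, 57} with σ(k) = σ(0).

We have gcd(20, 58) = 2 > 1. Taking a = 0 and b = 29: σ(0) = 28 and σ(29) = 20·29 + 28 = 608 ≡ 28 (mod 58).
So σ(0) = σ(29) while 0 ≠ 29, therefore σ is not injective.
Since σ is not injective, we find the least positive k with σ(k) = σ(0): this means 20k ≡ 0 (mod 58), i.e. 58 ∣ 20k. Since gcd(20, 58) = 2, dividing through by 2 this holds exactly when 29 ∣ 10k, and as gcd(10, 29) = 1, exactly when 29 ∣ k.
The smallest positive such k is 29.

29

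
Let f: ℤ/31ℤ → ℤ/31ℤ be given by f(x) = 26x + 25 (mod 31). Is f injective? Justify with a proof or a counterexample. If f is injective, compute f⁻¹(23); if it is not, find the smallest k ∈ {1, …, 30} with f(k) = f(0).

Recall: injectivity means: for all a, b in the domain, f(a) = f(b) implies a = b.
If f(a) = f(b), then 26a ≡ 26b (mod 31). Because gcd(26, 31) = 1, we may cancel 26 to get a ≡ b (mod 31).
Therefore f is injective.
We now compute 26⁻¹ mod 31 explicitly. Euclid's algorithm: 31 = 1·26 + 5, 26 = 5·5 + 1; back-substituting gives 1 = 6·26 − 5·31, so 26⁻¹ ≡ 6 (mod 31).
Since f is injective, we find f⁻¹(23): we need 26x ≡ 23 − 25 ≡ 29 (mod 31). Using 26⁻¹ = 6: x ≡ 6·29 = 174 = 5·31 + 19, so x = 19.
Check: f(19) = 26·19 + 25 = 519 = 16·31 + 23 ≡ 23 (mod 31).

19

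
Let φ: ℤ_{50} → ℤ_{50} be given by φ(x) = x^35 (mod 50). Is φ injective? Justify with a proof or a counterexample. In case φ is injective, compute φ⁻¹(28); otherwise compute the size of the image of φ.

φ(0) = 0^35 = 0.
φ(10): Repeated squaring mod 50: 10^1 ≡ 10, 10^2 ≡ 10² = 100 ≡ 0, 10^4 ≡ 0² = 0, 10^8 ≡ 0² = 0, 10^16 ≡ 0² = 0, 10^32 ≡ 0² = 0. Since 35 = 32 + 2 + 1, 10^35 ≡ 0·0·10: 0·0 = 0, then 0·10 = 0. So 10^35 ≡ 0 (mod 50).
So φ(0) = φ(10) = 0 while 0 ≠ 10, therefore φ is not injective.
Since φ is not injective, we determine |image(φ)|. Computing x^35 mod 50 for each x (by repeated squaring, reducing mod 50 at every step), the values φ(0), φ(1), …, φ(49) are: 0, 1, 18, 7, 24, 25, 26, 43, 32, 49, 0, 1, 18, 7, 24, 25, 26, 43, 32, 49, 0, 1, 18, 7, 24, 25, 26, 43, 32, 49, 0, 1, 18, 7, 24, 25, 26, 43, 32, 49, 0, 1, 18, 7, 24, 25, 26, 43, 32, 49.
The distinct values are {0, 1, 7, 18, 24, 25, 26, 32, 43, 49}; there are 10 of them.

10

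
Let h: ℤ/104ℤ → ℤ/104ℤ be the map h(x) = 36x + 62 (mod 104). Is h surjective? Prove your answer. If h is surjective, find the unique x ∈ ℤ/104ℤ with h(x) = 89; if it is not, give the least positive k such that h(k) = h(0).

26

Since gcd(36, 104) = 4, we have 36x ≡ 0 (mod 4) for all x, so h(x) ≡ 2 (mod 4).
But 0 ≢ 2 (mod 4), so 0 ∈ ℤ/104ℤ has no preimage. So h is not surjective.
Since h is not surjective, we find the least positive k with h(k) = h(0): this means 36k ≡ 0 (mod 104), i.e. 104 ∣ 36k. Since gcd(36, 104) = 4, dividing through by 4 this holds exactly when 26 ∣ 9k, and as gcd(9, 26) = 1, exactly when 26 ∣ k.
The smallest positive such k is 26.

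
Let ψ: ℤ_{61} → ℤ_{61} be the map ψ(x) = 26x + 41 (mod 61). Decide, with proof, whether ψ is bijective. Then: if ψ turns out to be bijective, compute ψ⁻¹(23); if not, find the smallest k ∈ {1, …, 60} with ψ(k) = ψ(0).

4

By definition, ψ is injective when ψ(a) = ψ(b) forces a = b.
Suppose ψ(a) = ψ(b) in ℤ_{61}. Then 26a + 41 ≡ 26b + 41 (mod 61), hence 26(a − b) ≡ 0 (mod 61).
Since gcd(26, 61) = 1, 26 is invertible modulo 61, hence a − b ≡ 0 (mod 61), i.e. a = b.
We now compute 26⁻¹ mod 61 explicitly. Euclid's algorithm: 61 = 2·26 + 9, 26 = 2·9 + 8, 9 = 1·8 + 1; back-substituting gives 1 = 54·26 − 23·61, so 26⁻¹ ≡ 54 (mod 61).
For any y ∈ ℤ_{61}, x = 54(y − 41) mod 61 satisfies ψ(x) = 26·54(y − 41) + 41 ≡ y (since 26·54 ≡ 1 mod 61). So every y has a preimage.
Hence ψ is bijective.
Since ψ is bijective, we compute ψ⁻¹(23): solve 26x + 41 ≡ 23 (mod 61), i.e. 26x ≡ 43 (mod 61).
Multiplying by 26⁻¹ = 54 gives x ≡ 54·43 = 2322 = 38·61 + 4 ≡ 4 (mod 61).
Check: ψ(4) = 26·4 + 41 = 145 = 2·61 + 23 ≡ 23 (mod 61).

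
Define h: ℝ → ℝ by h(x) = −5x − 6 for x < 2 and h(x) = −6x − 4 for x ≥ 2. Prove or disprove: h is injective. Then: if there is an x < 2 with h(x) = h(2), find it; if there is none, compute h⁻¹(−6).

0

Both pieces are strictly decreasing (slopes −5 and −6), so each is injective on its own interval.
The left piece maps (−∞, 2) onto (−16, ∞); the right piece maps [2, ∞) onto (−∞, −16].
These images are disjoint, so no value is attained by both pieces. Hence h is injective.
Because the two images are disjoint, no x < 2 has h(x) = h(2), so we compute h⁻¹(−6): −6 lies in (−16, ∞), so solve −5x − 6 = −6: x = (−6 + 6)/(−5) = 0.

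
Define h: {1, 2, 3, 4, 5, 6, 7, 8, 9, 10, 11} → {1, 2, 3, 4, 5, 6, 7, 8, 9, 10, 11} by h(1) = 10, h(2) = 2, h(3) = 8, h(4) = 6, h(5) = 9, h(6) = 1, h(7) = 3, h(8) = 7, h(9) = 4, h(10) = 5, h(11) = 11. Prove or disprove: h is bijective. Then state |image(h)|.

11

The values 10, 2, 8, 6, 9, 1, 3, 7, 4, 5, 11 are a permutation of {1, 2, 3, 4, 5, 6, 7, 8, 9, 10, 11}: each element appears exactly once.
So h is injective and surjective, hence bijective.
The image of h is {1, 2, 3, 4, 5, 6, 7, 8, 9, 10, 11}, which has 11 elements.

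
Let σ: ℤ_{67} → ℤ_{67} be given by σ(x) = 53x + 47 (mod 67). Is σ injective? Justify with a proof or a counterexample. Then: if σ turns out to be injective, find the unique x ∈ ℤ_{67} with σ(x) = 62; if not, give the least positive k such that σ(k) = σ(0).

Recall that injectivity means: for all x_1, x_2 in the domain, σ(x_1) = σ(x_2) implies x_1 = x_2.
If σ(x_1) = σ(x_2), then 53x_1 ≡ 53x_2 (mod 67). Because gcd(53, 67) = 1, we may cancel 53 to get x_1 ≡ x_2 (mod 67).
Hence σ is injective.
We now compute 53⁻¹ mod 67 explicitly. Euclid's algorithm: 67 = 1·53 + 14, 53 = 3·14 + 11, 14 = 1·11 + 3, 11 = 3·3 + 2, 3 = 1·2 + 1; back-substituting gives 1 = 43·53 − 34·67, so 53⁻¹ ≡ 43 (mod 67).
Since σ is injective, we find σ⁻¹(62): we need 53x ≡ 62 − 47 ≡ 15 (mod 67). Using 53⁻¹ = 43: x ≡ 43·15 = 645 = 9·67 + 42, so x = 42.
Check: σ(42) = 53·42 + 47 = 2273 = 33·67 + 62 ≡ 62 (mod 67).

42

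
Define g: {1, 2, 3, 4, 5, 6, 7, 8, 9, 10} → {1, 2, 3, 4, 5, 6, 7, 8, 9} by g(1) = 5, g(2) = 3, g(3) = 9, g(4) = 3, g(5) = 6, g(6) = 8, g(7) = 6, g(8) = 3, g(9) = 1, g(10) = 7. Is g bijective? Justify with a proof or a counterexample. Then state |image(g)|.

g(2) = 3 = g(4) with 2 ≠ 4, so g is not injective, hence not bijective.
The image of g is {1, 3, 5, 6, 7, 8, 9}, which has 7 elements.

7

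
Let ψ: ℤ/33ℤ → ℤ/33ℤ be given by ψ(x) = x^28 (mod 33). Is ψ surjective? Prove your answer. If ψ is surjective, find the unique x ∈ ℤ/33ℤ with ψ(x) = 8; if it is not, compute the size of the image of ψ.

12

ψ(4): Repeated squaring mod 33: 4^1 ≡ 4, 4^2 ≡ 4² = 16, 4^4 ≡ 16² = 256 ≡ 25, 4^8 ≡ 25² = 625 ≡ 31, 4^16 ≡ 31² = 961 ≡ 4. Since 28 = 16 + 8 + 4, 4^28 ≡ 4·31·25: 4·31 = 124 ≡ 25, then 25·25 = 625 ≡ 31. So 4^28 ≡ 31 (mod 33).
ψ(7): Repeated squaring mod 33: 7^1 ≡ 7, 7^2 ≡ 7² = 49 ≡ 16, 7^4 ≡ 16² = 256 ≡ 25, 7^8 ≡ 25² = 625 ≡ 31, 7^16 ≡ 31² = 961 ≡ 4. Since 28 = 16 + 8 + 4, 7^28 ≡ 4·31·25: 4·31 = 124 ≡ 25, then 25·25 = 625 ≡ 31. So 7^28 ≡ 31 (mod 33).
So ψ(4) = ψ(7) = 31 while 4 ≠ 7, therefore ψ is not injective.
A non-injective map from the 33-element set ℤ/33ℤ to itself takes at most 32 distinct values, so it cannot be surjective. Therefore ψ is not surjective.
Since ψ is not surjective, we determine |image(ψ)|. Computing x^28 mod 33 for each x (by repeated squaring, reducing mod 33 at every step), the values ψ(0), ψ(1), …, ψ(32) are: 0, 1, 25, 27, 31, 4, 15, 31, 16, 3, 1, 22, 12, 25, 16, 9, 4, 4, 9, 16, 25, 12, 22, 1, 3, 16, 31, 15, 4, 31, 27, 25, 1.
The distinct values are {0, 1, 3, 4, 9, 12, 15, 16, 22, 25, 27, 31}; there are 12 of them.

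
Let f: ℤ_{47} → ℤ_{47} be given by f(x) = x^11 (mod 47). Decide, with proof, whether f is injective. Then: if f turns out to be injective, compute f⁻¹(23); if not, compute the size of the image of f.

Since 47 is prime, the nonzero elements of ℤ_{47} form a cyclic group of order 46.
As gcd(11, 46) = 1, raising to the 11th power is a bijection on this group: if x_1^11 ≡ x_2^11 then (x_1x_2^{−1})^11 = 1, and the only element of order dividing gcd(11, 46) = 1 is 1, so x_1 = x_2.
With f(0) = 0 this makes f injective on all of ℤ_{47}, hence bijective (finite equal-size domain and codomain). In particular f is injective.
Since f is injective, we find the preimage of 23. The inverse of x ↦ x^11 on (ℤ_{47})^× is x ↦ x^21, because 11·21 = 231 = 5·46 + 1 ≡ 1 (mod 46) and x^{46} = 1 for x ≠ 0 (Fermat). So f⁻¹(23) = 23^21 mod 47.
Repeated squaring mod 47: 23^1 ≡ 23, 23^2 ≡ 23² = 529 ≡ 12, 23^4 ≡ 12² = 144 ≡ 3, 23^8 ≡ 3² = 9, 23^16 ≡ 9² = 81 ≡ 34. Since 21 = 16 + 4 + 1, 23^21 ≡ 34·3·23: 34·3 = 102 ≡ 8, then 8·23 = 184 ≡ 43. So 23^21 ≡ 43 (mod 47).
Hence f⁻¹(23) = 43.

43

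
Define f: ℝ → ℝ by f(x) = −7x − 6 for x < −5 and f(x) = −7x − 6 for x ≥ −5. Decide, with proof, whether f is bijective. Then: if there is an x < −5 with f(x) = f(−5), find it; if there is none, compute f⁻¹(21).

Both pieces are strictly decreasing (slopes −7 and −7), so each is injective on its own interval.
The left piece maps (−∞, −5) onto (29, ∞); the right piece maps [−5, ∞) onto (−∞, 29].
Since 29 = 29, the images partition ℝ: f is injective and surjective, hence bijective.
Because the two images are disjoint, no x < −5 has f(x) = f(−5), so we compute f⁻¹(21): 21 lies in (−∞, 29], so solve −7x − 6 = 21: x = (21 + 6)/(−7) = −27/7.

-27/7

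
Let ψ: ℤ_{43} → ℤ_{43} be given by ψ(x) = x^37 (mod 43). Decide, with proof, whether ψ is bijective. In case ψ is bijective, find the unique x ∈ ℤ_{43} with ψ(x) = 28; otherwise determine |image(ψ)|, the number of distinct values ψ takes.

Since 43 is prime, the nonzero elements of ℤ_{43} form a cyclic group of order 42.
As gcd(37, 42) = 1, raising to the 37th power is a bijection on this group: if u^37 ≡ v^37 then (uv^{−1})^37 = 1, and the only element of order dividing gcd(37, 42) = 1 is 1, so u = v.
With ψ(0) = 0 this makes ψ injective on all of ℤ_{43}, hence bijective (finite equal-size domain and codomain). In particular ψ is bijective.
Since ψ is bijective, we find the preimage of 28. The inverse of x ↦ x^37 on (ℤ_{43})^× is x ↦ x^25, because 37·25 = 925 = 22·42 + 1 ≡ 1 (mod 42) and x^{42} = 1 for x ≠ 0 (Fermat). So ψ⁻¹(28) = 28^25 mod 43.
Repeated squaring mod 43: 28^1 ≡ 28, 28^2 ≡ 28² = 784 ≡ 10, 28^4 ≡ 10² = 100 ≡ 14, 28^8 ≡ 14² = 196 ≡ 24, 28^16 ≡ 24² = 576 ≡ 17. Since 25 = 16 + 8 + 1, 28^25 ≡ 17·24·28: 17·24 = 408 ≡ 21, then 21·28 = 588 ≡ 29. So 28^25 ≡ 29 (mod 43).
Hence ψ⁻¹(28) = 29.

29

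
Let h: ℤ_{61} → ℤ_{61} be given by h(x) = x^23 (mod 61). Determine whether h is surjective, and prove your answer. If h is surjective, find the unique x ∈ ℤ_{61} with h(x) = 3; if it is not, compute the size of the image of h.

52

Since 61 is prime, the nonzero elements of ℤ_{61} form a cyclic group of order 60.
As gcd(23, 60) = 1, raising to the 23rd power is a bijection on this group: if a^23 ≡ b^23 then (ab^{−1})^23 = 1, and the only element of order dividing gcd(23, 60) = 1 is 1, so a = b.
With h(0) = 0 this makes h injective on all of ℤ_{61}, hence bijective (finite equal-size domain and codomain). In particular h is surjective.
Since h is surjective, we find the preimage of 3. The inverse of x ↦ x^23 on (ℤ_{61})^× is x ↦ x^47, because 23·47 = 1081 = 18·60 + 1 ≡ 1 (mod 60) and x^{60} = 1 for x ≠ 0 (Fermat). So h⁻¹(3) = 3^47 mod 61.
Repeated squaring mod 61: 3^1 ≡ 3, 3^2 ≡ 3² = 9, 3^4 ≡ 9² = 81 ≡ 20, 3^8 ≡ 20² = 400 ≡ 34, 3^16 ≡ 34² = 1156 ≡ 58, 3^32 ≡ 58² = 3364 ≡ 9. Since 47 = 32 + 8 + 4 + 2 + 1, 3^47 ≡ 9·34·20·9·3: 9·34 = 306 ≡ 1, then 1·20 = 20, then 20·9 = 180 ≡ 58, then 58·3 = 174 ≡ 52. So 3^47 ≡ 52 (mod 61).
Hence h⁻¹(3) = 52.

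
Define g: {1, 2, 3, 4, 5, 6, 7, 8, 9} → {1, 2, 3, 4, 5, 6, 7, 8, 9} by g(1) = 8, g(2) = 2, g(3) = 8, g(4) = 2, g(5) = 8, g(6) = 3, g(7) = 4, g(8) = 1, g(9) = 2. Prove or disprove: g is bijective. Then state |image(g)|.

g(1) = 8 = g(3) with 1 ≠ 3, so g is not injective, hence not bijective.
The image of g is {1, 2, 3, 4, 8}, which has 5 elements.

5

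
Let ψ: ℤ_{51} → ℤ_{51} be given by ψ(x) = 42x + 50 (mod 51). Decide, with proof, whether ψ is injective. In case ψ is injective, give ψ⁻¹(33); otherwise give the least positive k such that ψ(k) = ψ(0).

17

We have gcd(42, 51) = 3 > 1. Taking a = 0 and b = 17: ψ(0) = 50 and ψ(17) = 42·17 + 50 = 764 ≡ 50 (mod 51).
So ψ(0) = ψ(17) while 0 ≠ 17, therefore ψ is not injective.
Since ψ is not injective, we find the least positive k with ψ(k) = ψ(0): this means 42k ≡ 0 (mod 51), i.e. 51 ∣ 42k. Since gcd(42, 51) = 3, dividing through by 3 this holds exactly when 17 ∣ 14k, and as gcd(14, 17) = 1, exactly when 17 ∣ k.
The smallest positive such k is 17.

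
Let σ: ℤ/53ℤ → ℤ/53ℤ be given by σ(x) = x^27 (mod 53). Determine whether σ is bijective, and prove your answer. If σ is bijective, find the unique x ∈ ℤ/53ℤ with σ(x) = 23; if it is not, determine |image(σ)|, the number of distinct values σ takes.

Since 53 is prime, the nonzero elements of ℤ/53ℤ form a cyclic group of order 52.
As gcd(27, 52) = 1, raising to the 27th power is a bijection on this group: if s^27 ≡ t^27 then (st^{−1})^27 = 1, and the only element of order dividing gcd(27, 52) = 1 is 1, so s = t.
With σ(0) = 0 this makes σ injective on all of ℤ/53ℤ, hence bijective (finite equal-size domain and codomain). In particular σ is bijective.
Since σ is bijective, we find the preimage of 23. The inverse of x ↦ x^27 on (ℤ/53ℤ)^× is x ↦ x^27, because 27·27 = 729 = 14·52 + 1 ≡ 1 (mod 52) and x^{52} = 1 for x ≠ 0 (Fermat). So σ⁻¹(23) = 23^27 mod 53.
Repeated squaring mod 53: 23^1 ≡ 23, 23^2 ≡ 23² = 529 ≡ 52, 23^4 ≡ 52² = 2704 ≡ 1, 23^8 ≡ 1² = 1, 23^16 ≡ 1² = 1. Since 27 = 16 + 8 + 2 + 1, 23^27 ≡ 1·1·52·23: 1·1 = 1, then 1·52 = 52, then 52·23 = 1196 ≡ 30. So 23^27 ≡ 30 (mod 53).
Hence σ⁻¹(23) = 30.

30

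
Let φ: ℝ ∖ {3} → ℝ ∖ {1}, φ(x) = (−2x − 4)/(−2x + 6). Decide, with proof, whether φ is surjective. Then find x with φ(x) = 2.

8

For any y ≠ 1, solving y(−2x + 6) = −2x − 4 for x gives a well-defined x ≠ 3. So φ is surjective.
Solving φ(x) = 2: cross-multiplying gives −2x − 4 = 2(−2x + 6), which rearranges to 2x = 16, so x = 8.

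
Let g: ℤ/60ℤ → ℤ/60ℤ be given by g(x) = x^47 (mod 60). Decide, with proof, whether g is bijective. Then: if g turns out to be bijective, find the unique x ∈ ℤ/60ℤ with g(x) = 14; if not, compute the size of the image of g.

45

g(0) = 0^47 = 0.
g(30): Repeated squaring mod 60: 30^1 ≡ 30, 30^2 ≡ 30² = 900 ≡ 0, 30^4 ≡ 0² = 0, 30^8 ≡ 0² = 0, 30^16 ≡ 0² = 0, 30^32 ≡ 0² = 0. Since 47 = 32 + 8 + 4 + 2 + 1, 30^47 ≡ 0·0·0·0·30: 0·0 = 0, then 0·0 = 0, then 0·0 = 0, then 0·30 = 0. So 30^47 ≡ 0 (mod 60).
So g(0) = g(30) = 0 while 0 ≠ 30, thus g is not injective, hence not bijective.
Since g is not bijective, we determine |image(g)|. Computing x^47 mod 60 for each x (by repeated squaring, reducing mod 60 at every step), the values g(0), g(1), …, g(59) are: 0, 1, 8, 27, 4, 5, 36, 43, 32, 9, 40, 11, 48, 37, 44, 15, 16, 53, 12, 19, 20, 21, 28, 47, 24, 25, 56, 3, 52, 29, 0, 31, 8, 57, 4, 35, 36, 13, 32, 39, 40, 41, 48, 7, 44, 45, 16, 23, 12, 49, 20, 51, 28, 17, 24, 55, 56, 33, 52, 59.
The distinct values are {0, 1, 3, 4, 5, 7, 8, 9, 11, 12, 13, 15, 16, 17, 19, 20, 21, 23, 24, 25, 27, 28, 29, 31, 32, 33, 35, 36, 37, 39, 40, 41, 43, 44, 45, 47, 48, 49, 51, 52, 53, 55, 56, 57, 59}; there are 45 of them.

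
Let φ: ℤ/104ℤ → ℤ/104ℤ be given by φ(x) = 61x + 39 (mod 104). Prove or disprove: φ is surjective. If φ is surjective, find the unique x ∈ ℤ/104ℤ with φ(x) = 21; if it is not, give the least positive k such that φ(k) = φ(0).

Since gcd(61, 104) = 1, 61 is invertible modulo 104. Euclid's algorithm: 104 = 1·61 + 43, 61 = 1·43 + 18, 43 = 2·18 + 7, 18 = 2·7 + 4, 7 = 1·4 + 3, 4 = 1·3 + 1; back-substituting gives 1 = 29·61 − 17·104, so 61⁻¹ ≡ 29 (mod 104).
For any y ∈ ℤ/104ℤ, x = 29(y − 39) mod 104 satisfies φ(x) = 61·29(y − 39) + 39 ≡ y (since 61·29 ≡ 1 mod 104). So every y has a preimage.
Thus φ is surjective.
Since φ is surjective, we compute φ⁻¹(21): solve 61x + 39 ≡ 21 (mod 104), i.e. 61x ≡ 86 (mod 104).
Multiplying by 61⁻¹ = 29 gives x ≡ 29·86 = 2494 = 23·104 + 102 ≡ 102 (mod 104).
Check: φ(102) = 61·102 + 39 = 6261 = 60·104 + 21 ≡ 21 (mod 104).

102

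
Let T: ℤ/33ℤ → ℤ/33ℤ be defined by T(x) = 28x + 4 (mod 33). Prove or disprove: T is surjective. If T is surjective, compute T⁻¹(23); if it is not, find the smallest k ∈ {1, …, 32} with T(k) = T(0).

Since gcd(28, 33) = 1, 28 is invertible modulo 33. Euclid's algorithm: 33 = 1·28 + 5, 28 = 5·5 + 3, 5 = 1·3 + 2, 3 = 1·2 + 1; back-substituting gives 1 = 13·28 − 11·33, so 28⁻¹ ≡ 13 (mod 33).
Then y ↦ 13(y − 4) is a two-sided inverse to T, so every y ∈ ℤ/33ℤ has a preimage.
Therefore T is surjective.
Since T is surjective, we find T⁻¹(23): we need 28x ≡ 23 − 4 ≡ 19 (mod 33). Using 28⁻¹ = 13: x ≡ 13·19 = 247 = 7·33 + 16, so x = 16.
Check: T(16) = 28·16 + 4 = 452 = 13·33 + 23 ≡ 23 (mod 33).

16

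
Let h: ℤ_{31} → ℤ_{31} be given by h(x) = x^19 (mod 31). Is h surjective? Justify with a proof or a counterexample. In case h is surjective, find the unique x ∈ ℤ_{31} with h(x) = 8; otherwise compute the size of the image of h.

4

Since 31 is prime, the nonzero elements of ℤ_{31} form a cyclic group of order 30.
As gcd(19, 30) = 1, raising to the 19th power is a bijection on this group: if s^19 ≡ t^19 then (st^{−1})^19 = 1, and the only element of order dividing gcd(19, 30) = 1 is 1, so s = t.
With h(0) = 0 this makes h injective on all of ℤ_{31}, hence bijective (finite equal-size domain and codomain). In particular h is surjective.
Since h is surjective, we find the preimage of 8. The inverse of x ↦ x^19 on (ℤ_{31})^× is x ↦ x^19, because 19·19 = 361 = 12·30 + 1 ≡ 1 (mod 30) and x^{30} = 1 for x ≠ 0 (Fermat). So h⁻¹(8) = 8^19 mod 31.
Repeated squaring mod 31: 8^1 ≡ 8, 8^2 ≡ 8² = 64 ≡ 2, 8^4 ≡ 2² = 4, 8^8 ≡ 4² = 16, 8^16 ≡ 16² = 256 ≡ 8. Since 19 = 16 + 2 + 1, 8^19 ≡ 8·2·8: 8·2 = 16, then 16·8 = 128 ≡ 4. So 8^19 ≡ 4 (mod 31).
Hence h⁻¹(8) = 4.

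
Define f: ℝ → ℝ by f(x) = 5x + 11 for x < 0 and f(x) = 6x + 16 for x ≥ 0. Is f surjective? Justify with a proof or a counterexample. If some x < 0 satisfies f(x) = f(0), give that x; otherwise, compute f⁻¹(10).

-1/5

Both pieces are strictly increasing (slopes 5 and 6), so each is injective on its own interval.
The left piece maps (−∞, 0) onto (−∞, 11); the right piece maps [0, ∞) onto [16, ∞).
The union (−∞, 11) ∪ [16, ∞) omits the interval between 11 and 16; in particular 11 has no preimage. So f is not surjective.
Because the two images are disjoint, no x < 0 has f(x) = f(0), so we compute f⁻¹(10): 10 lies in (−∞, 11), so solve 5x + 11 = 10: x = (10 − 11)/5 = −1/5.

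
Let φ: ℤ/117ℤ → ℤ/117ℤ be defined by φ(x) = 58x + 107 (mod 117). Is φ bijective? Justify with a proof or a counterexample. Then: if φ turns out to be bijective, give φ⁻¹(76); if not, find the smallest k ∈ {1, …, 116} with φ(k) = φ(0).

62

If φ(u) = φ(v), then 58u ≡ 58v (mod 117). Because gcd(58, 117) = 1, we may cancel 58 to get u ≡ v (mod 117).
We now compute 58⁻¹ mod 117 explicitly. Euclid's algorithm: 117 = 2·58 + 1; back-substituting gives 1 = 115·58 − 57·117, so 58⁻¹ ≡ 115 (mod 117).
Then y ↦ 115(y − 107) is a two-sided inverse to φ, so every y ∈ ℤ/117ℤ has a preimage.
Thus φ is bijective.
Since φ is bijective, we find φ⁻¹(76): we need 58x ≡ 76 − 107 ≡ 86 (mod 117). Using 58⁻¹ = 115: x ≡ 115·86 = 9890 = 84·117 + 62, so x = 62.
Check: φ(62) = 58·62 + 107 = 3703 = 31·117 + 76 ≡ 76 (mod 117).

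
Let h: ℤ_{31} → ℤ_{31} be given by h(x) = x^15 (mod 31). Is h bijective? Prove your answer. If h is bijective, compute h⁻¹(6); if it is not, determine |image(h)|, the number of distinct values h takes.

h(1) = 1^15 = 1.
h(2): Repeated squaring mod 31: 2^1 ≡ 2, 2^2 ≡ 2² = 4, 2^4 ≡ 4² = 16, 2^8 ≡ 16² = 256 ≡ 8. Since 15 = 8 + 4 + 2 + 1, 2^15 ≡ 8·16·4·2: 8·16 = 128 ≡ 4, then 4·4 = 16, then 16·2 = 32 ≡ 1. So 2^15 ≡ 1 (mod 31).
So h(1) = h(2) = 1 while 1 ≠ 2, therefore h is not injective, hence not bijective.
Since h is not bijective, we determine |image(h)|. Computing x^15 mod 31 for each x (by repeated squaring, reducing mod 31 at every step), the values h(0), h(1), …, h(30) are: 0, 1, 1, 30, 1, 1, 30, 1, 1, 1, 1, 30, 30, 30, 1, 30, 1, 30, 1, 1, 1, 30, 30, 30, 30, 1, 30, 30, 1, 30, 30.
The distinct values are {0, 1, 30}; there are 3 of them.

3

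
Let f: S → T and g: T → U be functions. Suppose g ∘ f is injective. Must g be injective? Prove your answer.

not injective

No. Take S = {0, 1}, T = {0, 1, 2}, U = {0, 1, 2}, f(a) = a for each a ∈ S, and g(b) = 1 if b ∈ {1, 2} else g(b) = b.
Then g ∘ f = f is injective (S ⊂ T and f is the inclusion), but g(1) = g(2) = 1 with 1 ≠ 2, so g is not injective.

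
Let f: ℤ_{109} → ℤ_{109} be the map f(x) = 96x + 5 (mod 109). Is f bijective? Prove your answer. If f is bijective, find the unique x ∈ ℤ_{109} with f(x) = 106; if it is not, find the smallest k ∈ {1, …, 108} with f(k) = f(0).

9

Recall: f is injective when f(x_1) = f(x_2) forces x_1 = x_2.
If f(x_1) = f(x_2), then 96x_1 ≡ 96x_2 (mod 109). Because gcd(96, 109) = 1, we may cancel 96 to get x_1 ≡ x_2 (mod 109).
We now compute 96⁻¹ mod 109 explicitly. Euclid's algorithm: 109 = 1·96 + 13, 96 = 7·13 + 5, 13 = 2·5 + 3, 5 = 1·3 + 2, 3 = 1·2 + 1; back-substituting gives 1 = 67·96 − 59·109, so 96⁻¹ ≡ 67 (mod 109).
For any y ∈ ℤ_{109}, x = 67(y − 5) mod 109 satisfies f(x) = 96·67(y − 5) + 5 ≡ y (since 96·67 ≡ 1 mod 109). So every y has a preimage.
Thus f is bijective.
Since f is bijective, we find f⁻¹(106): we need 96x ≡ 106 − 5 ≡ 101 (mod 109). Using 96⁻¹ = 67: x ≡ 67·101 = 6767 = 62·109 + 9, so x = 9.
Check: f(9) = 96·9 + 5 = 869 = 7·109 + 106 ≡ 106 (mod 109).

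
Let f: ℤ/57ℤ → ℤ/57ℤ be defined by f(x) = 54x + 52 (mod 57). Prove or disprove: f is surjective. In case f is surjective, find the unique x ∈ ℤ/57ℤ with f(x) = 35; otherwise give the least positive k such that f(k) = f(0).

19

Since gcd(54, 57) = 3, we have 54x ≡ 0 (mod 3) for all x, so f(x) ≡ 1 (mod 3).
But 0 ≢ 1 (mod 3), so 0 ∈ ℤ/57ℤ has no preimage. Hence f is not surjective.
Since f is not surjective, we find the least positive k with f(k) = f(0): this means 54k ≡ 0 (mod 57), i.e. 57 ∣ 54k. Since gcd(54, 57) = 3, dividing through by 3 this holds exactly when 19 ∣ 18k, and as gcd(18, 19) = 1, exactly when 19 ∣ k.
The smallest positive such k is 19.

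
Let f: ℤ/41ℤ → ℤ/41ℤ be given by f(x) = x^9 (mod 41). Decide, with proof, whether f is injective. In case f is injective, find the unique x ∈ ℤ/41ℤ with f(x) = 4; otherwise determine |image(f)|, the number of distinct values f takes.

31

Since 41 is prime, the nonzero elements of ℤ/41ℤ form a cyclic group of order 40.
As gcd(9, 40) = 1, raising to the 9th power is a bijection on this group: if s^9 ≡ t^9 then (st^{−1})^9 = 1, and the only element of order dividing gcd(9, 40) = 1 is 1, so s = t.
With f(0) = 0 this makes f injective on all of ℤ/41ℤ, hence bijective (finite equal-size domain and codomain). In particular f is injective.
Since f is injective, we find the preimage of 4. The inverse of x ↦ x^9 on (ℤ/41ℤ)^× is x ↦ x^9, because 9·9 = 81 = 2·40 + 1 ≡ 1 (mod 40) and x^{40} = 1 for x ≠ 0 (Fermat). So f⁻¹(4) = 4^9 mod 41.
Repeated squaring mod 41: 4^1 ≡ 4, 4^2 ≡ 4² = 16, 4^4 ≡ 16² = 256 ≡ 10, 4^8 ≡ 10² = 100 ≡ 18. Since 9 = 8 + 1, 4^9 ≡ 18·4: 18·4 = 72 ≡ 31. So 4^9 ≡ 31 (mod 41).
Hence f⁻¹(4) = 31.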